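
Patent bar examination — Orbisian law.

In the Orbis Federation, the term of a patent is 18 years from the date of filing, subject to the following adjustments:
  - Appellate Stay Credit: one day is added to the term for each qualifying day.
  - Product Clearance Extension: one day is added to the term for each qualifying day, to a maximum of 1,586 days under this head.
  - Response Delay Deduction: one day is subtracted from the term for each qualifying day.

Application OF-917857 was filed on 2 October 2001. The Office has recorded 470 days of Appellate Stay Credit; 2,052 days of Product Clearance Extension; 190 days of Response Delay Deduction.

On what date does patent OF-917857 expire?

Base term: filing date + 18 years → 2 October 2019.
Appellate Stay Credit: +470 days → 14 January 2021.
Product Clearance Extension: 2052 days claimed exceeds the 1586-day cap, so +1586 days → 19 May 2025.
Response Delay Deduction: −190 days → 10 November 2024.

November 10, 2024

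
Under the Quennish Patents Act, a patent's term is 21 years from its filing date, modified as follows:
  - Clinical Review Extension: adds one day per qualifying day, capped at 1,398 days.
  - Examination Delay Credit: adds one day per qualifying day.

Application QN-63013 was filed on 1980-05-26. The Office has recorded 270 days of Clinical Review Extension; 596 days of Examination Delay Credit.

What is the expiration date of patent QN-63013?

Base term: filing date + 21 years → 26 May 2001.
Clinical Review Extension: 270 days (within the 1398-day cap) → +270 days → 20 February 2002.
Examination Delay Credit: +596 days → 9 October 2003.

2003-10-09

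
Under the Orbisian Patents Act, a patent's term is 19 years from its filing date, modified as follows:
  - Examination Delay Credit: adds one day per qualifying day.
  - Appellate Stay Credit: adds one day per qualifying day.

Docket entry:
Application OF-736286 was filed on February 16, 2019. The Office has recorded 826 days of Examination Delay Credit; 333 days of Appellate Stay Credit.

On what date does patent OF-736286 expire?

2041-04-20

Base term: filing date + 19 years → 16 February 2038.
Examination Delay Credit: +826 days → 22 May 2040.
Appellate Stay Credit: +333 days → 20 April 2041.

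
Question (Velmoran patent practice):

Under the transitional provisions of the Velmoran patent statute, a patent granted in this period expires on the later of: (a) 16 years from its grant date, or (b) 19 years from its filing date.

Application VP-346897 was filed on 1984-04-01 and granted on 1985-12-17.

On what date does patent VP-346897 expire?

2003-04-01

(a) grant + 16 years → 17 December 2001.
(b) filing + 19 years → 1 April 2003.
Later of the two: 1 April 2003.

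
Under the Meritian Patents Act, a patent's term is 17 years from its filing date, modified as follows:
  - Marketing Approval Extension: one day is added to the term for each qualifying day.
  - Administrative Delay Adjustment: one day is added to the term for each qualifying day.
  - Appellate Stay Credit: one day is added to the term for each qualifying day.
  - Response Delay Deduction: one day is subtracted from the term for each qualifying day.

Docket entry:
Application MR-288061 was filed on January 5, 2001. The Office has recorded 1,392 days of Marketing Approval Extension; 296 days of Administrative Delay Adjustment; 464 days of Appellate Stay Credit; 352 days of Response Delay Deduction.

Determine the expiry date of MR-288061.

Base term: filing date + 17 years → 5 January 2018.
Marketing Approval Extension: +1392 days → 28 October 2021.
Administrative Delay Adjustment: +296 days → 20 August 2022.
Appellate Stay Credit: +464 days → 27 November 2023.
Response Delay Deduction: −352 days → 10 December 2022.

December 10, 2022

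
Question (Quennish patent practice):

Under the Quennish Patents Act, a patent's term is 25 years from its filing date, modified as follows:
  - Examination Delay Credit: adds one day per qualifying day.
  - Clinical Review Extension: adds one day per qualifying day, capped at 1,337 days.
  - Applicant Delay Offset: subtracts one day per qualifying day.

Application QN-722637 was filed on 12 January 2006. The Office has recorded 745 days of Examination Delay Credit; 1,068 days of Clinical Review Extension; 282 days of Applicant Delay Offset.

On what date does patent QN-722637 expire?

Base term: filing date + 25 years → 12 January 2031.
Examination Delay Credit: +745 days → 26 January 2033.
Clinical Review Extension: 1068 days (within the 1337-day cap) → +1068 days → 30 December 2035.
Applicant Delay Offset: −282 days → 23 March 2035.

2035-03-23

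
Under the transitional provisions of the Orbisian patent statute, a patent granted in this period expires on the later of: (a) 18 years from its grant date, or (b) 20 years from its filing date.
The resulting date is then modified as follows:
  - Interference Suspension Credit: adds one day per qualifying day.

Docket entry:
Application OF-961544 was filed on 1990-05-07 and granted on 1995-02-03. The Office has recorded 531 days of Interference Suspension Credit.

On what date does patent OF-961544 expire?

2014-07-19

(a) grant + 18 years → 3 February 2013.
(b) filing + 20 years → 7 May 2010.
Later of the two: 3 February 2013.
Interference Suspension Credit: +531 days → 19 July 2014.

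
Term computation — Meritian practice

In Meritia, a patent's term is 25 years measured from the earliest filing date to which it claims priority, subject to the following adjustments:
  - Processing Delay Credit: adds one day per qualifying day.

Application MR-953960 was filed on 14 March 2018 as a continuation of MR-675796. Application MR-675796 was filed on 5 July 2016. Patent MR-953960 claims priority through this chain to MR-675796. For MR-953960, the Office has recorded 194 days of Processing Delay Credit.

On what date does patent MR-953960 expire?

January 15, 2042

Earliest priority filing: 5 July 2016.
Base term: 5 July 2016 + 25 years → 5 July 2041.
Processing Delay Credit: +194 days → 15 January 2042.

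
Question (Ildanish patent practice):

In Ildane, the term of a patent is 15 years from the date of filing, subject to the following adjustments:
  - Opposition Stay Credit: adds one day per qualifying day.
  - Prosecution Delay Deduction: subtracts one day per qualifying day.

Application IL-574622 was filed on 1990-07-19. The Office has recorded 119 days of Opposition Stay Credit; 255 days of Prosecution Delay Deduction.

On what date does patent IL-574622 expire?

Base term: filing date + 15 years → 19 July 2005.
Opposition Stay Credit: +119 days → 15 November 2005.
Prosecution Delay Deduction: −255 days → 5 March 2005.

2005-03-05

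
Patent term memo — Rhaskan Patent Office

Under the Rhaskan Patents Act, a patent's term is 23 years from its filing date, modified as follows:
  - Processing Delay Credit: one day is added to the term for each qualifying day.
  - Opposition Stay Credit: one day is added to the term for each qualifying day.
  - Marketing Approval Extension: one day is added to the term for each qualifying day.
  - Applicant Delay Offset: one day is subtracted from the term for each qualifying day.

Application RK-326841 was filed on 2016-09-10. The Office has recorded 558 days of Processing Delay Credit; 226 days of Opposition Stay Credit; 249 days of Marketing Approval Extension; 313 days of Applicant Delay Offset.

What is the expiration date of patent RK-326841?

Base term: filing date + 23 years → 10 September 2039.
Processing Delay Credit: +558 days → 21 March 2041.
Opposition Stay Credit: +226 days → 2 November 2041.
Marketing Approval Extension: +249 days → 9 July 2042.
Applicant Delay Offset: −313 days → 30 August 2041.

August 30, 2041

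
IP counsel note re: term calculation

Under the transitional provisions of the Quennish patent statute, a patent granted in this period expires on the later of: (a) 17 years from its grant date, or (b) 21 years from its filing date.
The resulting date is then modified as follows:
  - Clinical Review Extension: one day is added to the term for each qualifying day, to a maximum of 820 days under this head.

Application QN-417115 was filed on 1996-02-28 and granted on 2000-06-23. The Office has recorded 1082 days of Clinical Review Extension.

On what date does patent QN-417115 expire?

(a) grant + 17 years → 23 June 2017.
(b) filing + 21 years → 28 February 2017.
Later of the two: 23 June 2017.
Clinical Review Extension: 1082 days claimed exceeds the 820-day cap, so +820 days → 21 September 2019.

September 21, 2019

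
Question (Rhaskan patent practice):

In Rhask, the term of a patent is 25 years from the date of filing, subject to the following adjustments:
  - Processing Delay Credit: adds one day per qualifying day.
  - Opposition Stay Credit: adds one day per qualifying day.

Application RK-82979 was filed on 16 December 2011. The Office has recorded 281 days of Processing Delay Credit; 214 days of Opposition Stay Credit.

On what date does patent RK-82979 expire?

2038-04-25

Base term: filing date + 25 years → 16 December 2036.
Processing Delay Credit: +281 days → 23 September 2037.
Opposition Stay Credit: +214 days → 25 April 2038.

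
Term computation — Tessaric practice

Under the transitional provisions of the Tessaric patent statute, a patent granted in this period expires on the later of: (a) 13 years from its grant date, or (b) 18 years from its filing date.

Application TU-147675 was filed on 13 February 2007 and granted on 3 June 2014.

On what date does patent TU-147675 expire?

(a) grant + 13 years → 3 June 2027.
(b) filing + 18 years → 13 February 2025.
Later of the two: 3 June 2027.

June 3, 2027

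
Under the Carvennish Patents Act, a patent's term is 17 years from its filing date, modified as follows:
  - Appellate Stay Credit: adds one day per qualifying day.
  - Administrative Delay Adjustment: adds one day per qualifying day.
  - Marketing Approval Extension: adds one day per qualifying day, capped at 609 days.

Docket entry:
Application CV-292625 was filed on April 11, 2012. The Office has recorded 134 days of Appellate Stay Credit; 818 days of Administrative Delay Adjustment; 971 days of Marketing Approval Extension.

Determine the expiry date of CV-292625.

Base term: filing date + 17 years → 11 April 2029.
Appellate Stay Credit: +134 days → 23 August 2029.
Administrative Delay Adjustment: +818 days → 19 November 2031.
Marketing Approval Extension: 971 days claimed exceeds the 609-day cap, so +609 days → 20 July 2033.

July 20, 2033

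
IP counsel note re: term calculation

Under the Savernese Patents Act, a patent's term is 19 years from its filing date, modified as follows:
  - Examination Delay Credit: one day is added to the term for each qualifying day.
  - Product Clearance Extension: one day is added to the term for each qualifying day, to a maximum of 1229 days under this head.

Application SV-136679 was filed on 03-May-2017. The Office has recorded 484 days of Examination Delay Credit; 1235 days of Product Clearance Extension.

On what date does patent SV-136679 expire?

January 10, 2041

Base term: filing date + 19 years → 3 May 2036.
Examination Delay Credit: +484 days → 30 August 2037.
Product Clearance Extension: 1235 days claimed exceeds the 1229-day cap, so +1229 days → 10 January 2041.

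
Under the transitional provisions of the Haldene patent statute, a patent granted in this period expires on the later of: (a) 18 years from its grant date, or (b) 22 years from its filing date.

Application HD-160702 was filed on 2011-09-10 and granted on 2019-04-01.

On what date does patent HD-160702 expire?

(a) grant + 18 years → 1 April 2037.
(b) filing + 22 years → 10 September 2033.
Later of the two: 1 April 2037.

2037-04-01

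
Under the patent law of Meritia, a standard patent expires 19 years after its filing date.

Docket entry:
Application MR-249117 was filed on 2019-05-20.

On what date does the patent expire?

May 20, 2038

Filing date + 19 years → 20 May 2038.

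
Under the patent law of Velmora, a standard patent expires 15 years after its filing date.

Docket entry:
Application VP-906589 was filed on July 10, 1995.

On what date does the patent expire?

Filing date + 15 years → 10 July 2010.

July 10, 2010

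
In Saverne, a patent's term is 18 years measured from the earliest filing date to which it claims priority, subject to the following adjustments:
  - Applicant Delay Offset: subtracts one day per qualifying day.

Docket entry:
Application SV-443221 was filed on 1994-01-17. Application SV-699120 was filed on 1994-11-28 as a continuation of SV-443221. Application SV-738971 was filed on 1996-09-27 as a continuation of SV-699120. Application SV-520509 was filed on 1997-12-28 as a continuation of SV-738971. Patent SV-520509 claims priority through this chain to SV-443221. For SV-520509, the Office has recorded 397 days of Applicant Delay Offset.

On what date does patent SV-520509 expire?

Earliest priority filing: 17 January 1994.
Base term: 17 January 1994 + 18 years → 17 January 2012.
Applicant Delay Offset: −397 days → 16 December 2010.

2010-12-16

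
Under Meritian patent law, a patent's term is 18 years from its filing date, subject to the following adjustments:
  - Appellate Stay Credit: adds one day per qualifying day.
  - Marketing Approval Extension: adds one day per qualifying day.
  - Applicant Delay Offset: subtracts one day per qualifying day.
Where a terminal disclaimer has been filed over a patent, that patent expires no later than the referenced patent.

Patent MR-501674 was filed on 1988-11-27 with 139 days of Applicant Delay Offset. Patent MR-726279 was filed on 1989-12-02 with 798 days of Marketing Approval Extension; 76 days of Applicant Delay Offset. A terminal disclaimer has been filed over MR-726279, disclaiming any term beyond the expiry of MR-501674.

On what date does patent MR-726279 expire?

Natural term of MR-726279:
  Base: filing + 18 years → 2 December 2007.
  Marketing Approval Extension: +798 days → 7 February 2010.
  Applicant Delay Offset: −76 days → 23 November 2009.
Expiry of referenced patent MR-501674:
  Base: filing + 18 years → 27 November 2006.
  Applicant Delay Offset: −139 days → 11 July 2006.
Terminal disclaimer: MR-726279 expires on the earlier of 23 November 2009 and 11 July 2006.

2006-07-11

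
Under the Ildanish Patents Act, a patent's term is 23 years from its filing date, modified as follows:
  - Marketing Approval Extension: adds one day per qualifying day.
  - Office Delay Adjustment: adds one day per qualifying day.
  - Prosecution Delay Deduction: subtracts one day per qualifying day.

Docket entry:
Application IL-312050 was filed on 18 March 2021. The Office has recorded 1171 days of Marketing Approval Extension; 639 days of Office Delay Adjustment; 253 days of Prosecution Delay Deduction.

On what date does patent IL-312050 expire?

2048-06-22

Base term: filing date + 23 years → 18 March 2044.
Marketing Approval Extension: +1171 days → 2 June 2047.
Office Delay Adjustment: +639 days → 2 March 2049.
Prosecution Delay Deduction: −253 days → 22 June 2048.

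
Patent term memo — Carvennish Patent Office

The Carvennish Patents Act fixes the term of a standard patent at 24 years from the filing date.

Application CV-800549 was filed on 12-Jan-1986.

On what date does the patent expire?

Filing date + 24 years → 12 January 2010.

January 12, 2010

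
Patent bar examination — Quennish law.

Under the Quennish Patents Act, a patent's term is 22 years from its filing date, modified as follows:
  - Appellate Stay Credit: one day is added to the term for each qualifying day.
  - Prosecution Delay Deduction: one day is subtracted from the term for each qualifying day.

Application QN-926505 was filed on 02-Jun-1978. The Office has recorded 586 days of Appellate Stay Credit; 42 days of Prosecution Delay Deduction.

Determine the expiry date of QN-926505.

Base term: filing date + 22 years → 2 June 2000.
Appellate Stay Credit: +586 days → 9 January 2002.
Prosecution Delay Deduction: −42 days → 28 November 2001.

2001-11-28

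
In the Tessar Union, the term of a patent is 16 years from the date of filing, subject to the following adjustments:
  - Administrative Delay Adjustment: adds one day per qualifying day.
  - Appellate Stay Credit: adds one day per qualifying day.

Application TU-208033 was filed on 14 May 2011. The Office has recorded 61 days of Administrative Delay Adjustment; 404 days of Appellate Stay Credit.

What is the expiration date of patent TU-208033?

2028-08-21

Base term: filing date + 16 years → 14 May 2027.
Administrative Delay Adjustment: +61 days → 14 July 2027.
Appellate Stay Credit: +404 days → 21 August 2028.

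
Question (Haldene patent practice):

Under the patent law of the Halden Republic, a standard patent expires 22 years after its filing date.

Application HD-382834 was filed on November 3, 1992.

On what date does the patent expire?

November 3, 2014

Filing date + 22 years → 3 November 2014.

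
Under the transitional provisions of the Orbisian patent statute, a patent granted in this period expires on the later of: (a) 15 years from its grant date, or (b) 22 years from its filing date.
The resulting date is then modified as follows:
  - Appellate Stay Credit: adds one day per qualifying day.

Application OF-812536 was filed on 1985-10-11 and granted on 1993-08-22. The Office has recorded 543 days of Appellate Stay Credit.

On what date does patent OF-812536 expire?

(a) grant + 15 years → 22 August 2008.
(b) filing + 22 years → 11 October 2007.
Later of the two: 22 August 2008.
Appellate Stay Credit: +543 days → 16 February 2010.

2010-02-16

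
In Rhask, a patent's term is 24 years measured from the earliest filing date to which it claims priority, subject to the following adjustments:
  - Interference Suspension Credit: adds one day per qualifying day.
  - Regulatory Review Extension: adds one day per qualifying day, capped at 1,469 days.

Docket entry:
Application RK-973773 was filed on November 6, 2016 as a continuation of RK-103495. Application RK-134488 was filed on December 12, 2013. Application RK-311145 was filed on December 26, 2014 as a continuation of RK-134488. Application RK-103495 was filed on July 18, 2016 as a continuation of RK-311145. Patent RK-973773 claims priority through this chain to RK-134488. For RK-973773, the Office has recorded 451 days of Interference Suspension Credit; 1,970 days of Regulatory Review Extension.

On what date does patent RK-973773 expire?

March 16, 2043

Earliest priority filing: 12 December 2013.
Base term: 12 December 2013 + 24 years → 12 December 2037.
Interference Suspension Credit: +451 days → 8 March 2039.
Regulatory Review Extension: 1970 days claimed exceeds the 1469-day cap, so +1469 days → 16 March 2043.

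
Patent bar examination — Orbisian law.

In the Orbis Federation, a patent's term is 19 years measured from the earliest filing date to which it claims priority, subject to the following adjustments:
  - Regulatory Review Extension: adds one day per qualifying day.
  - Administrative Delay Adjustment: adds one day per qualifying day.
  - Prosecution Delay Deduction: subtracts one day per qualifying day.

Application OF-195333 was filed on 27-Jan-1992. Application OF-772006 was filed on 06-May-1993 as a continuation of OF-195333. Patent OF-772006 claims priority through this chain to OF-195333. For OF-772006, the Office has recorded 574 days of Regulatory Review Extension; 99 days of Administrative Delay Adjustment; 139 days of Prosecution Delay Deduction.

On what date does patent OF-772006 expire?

July 14, 2012

Earliest priority filing: 27 January 1992.
Base term: 27 January 1992 + 19 years → 27 January 2011.
Regulatory Review Extension: +574 days → 23 August 2012.
Administrative Delay Adjustment: +99 days → 30 November 2012.
Prosecution Delay Deduction: −139 days → 14 July 2012.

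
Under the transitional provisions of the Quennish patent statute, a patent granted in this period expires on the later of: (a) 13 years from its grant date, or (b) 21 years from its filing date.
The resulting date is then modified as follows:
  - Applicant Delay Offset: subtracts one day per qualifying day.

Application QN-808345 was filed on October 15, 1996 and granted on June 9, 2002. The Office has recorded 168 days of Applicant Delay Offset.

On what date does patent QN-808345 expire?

(a) grant + 13 years → 9 June 2015.
(b) filing + 21 years → 15 October 2017.
Later of the two: 15 October 2017.
Applicant Delay Offset: −168 days → 30 April 2017.

2017-04-30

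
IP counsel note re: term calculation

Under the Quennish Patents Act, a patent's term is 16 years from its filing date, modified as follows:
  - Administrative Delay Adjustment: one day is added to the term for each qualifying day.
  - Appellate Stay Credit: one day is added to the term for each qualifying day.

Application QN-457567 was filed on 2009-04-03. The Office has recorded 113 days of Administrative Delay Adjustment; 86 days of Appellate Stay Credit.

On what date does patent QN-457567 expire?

October 19, 2025

Base term: filing date + 16 years → 3 April 2025.
Administrative Delay Adjustment: +113 days → 25 July 2025.
Appellate Stay Credit: +86 days → 19 October 2025.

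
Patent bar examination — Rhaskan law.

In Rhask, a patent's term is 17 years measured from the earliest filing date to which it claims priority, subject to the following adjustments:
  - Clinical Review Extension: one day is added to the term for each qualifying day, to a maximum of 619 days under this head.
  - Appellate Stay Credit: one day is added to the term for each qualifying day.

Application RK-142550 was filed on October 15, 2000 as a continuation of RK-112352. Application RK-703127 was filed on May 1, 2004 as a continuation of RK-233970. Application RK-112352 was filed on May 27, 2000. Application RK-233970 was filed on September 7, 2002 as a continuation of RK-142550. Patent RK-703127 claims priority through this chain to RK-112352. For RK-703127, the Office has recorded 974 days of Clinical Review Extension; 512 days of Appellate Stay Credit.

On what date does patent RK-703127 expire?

Earliest priority filing: 27 May 2000.
Base term: 27 May 2000 + 17 years → 27 May 2017.
Clinical Review Extension: 974 days claimed exceeds the 619-day cap, so +619 days → 5 February 2019.
Appellate Stay Credit: +512 days → 1 July 2020.

2020-07-01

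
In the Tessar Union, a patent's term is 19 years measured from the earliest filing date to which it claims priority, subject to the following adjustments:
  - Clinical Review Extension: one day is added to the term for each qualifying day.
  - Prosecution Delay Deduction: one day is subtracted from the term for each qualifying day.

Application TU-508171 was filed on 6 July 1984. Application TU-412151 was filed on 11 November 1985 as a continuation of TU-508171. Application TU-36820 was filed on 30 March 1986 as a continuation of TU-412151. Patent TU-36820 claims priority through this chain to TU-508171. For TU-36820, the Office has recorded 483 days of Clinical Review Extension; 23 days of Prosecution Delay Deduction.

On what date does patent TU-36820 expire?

October 8, 2004

Earliest priority filing: 6 July 1984.
Base term: 6 July 1984 + 19 years → 6 July 2003.
Clinical Review Extension: +483 days → 31 October 2004.
Prosecution Delay Deduction: −23 days → 8 October 2004.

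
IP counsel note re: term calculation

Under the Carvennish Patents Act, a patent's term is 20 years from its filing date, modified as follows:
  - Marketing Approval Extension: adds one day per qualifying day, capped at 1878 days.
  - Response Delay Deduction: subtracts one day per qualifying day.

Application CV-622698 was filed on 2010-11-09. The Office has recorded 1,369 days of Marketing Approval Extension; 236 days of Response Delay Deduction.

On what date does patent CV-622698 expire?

Base term: filing date + 20 years → 9 November 2030.
Marketing Approval Extension: 1369 days (within the 1878-day cap) → +1369 days → 9 August 2034.
Response Delay Deduction: −236 days → 16 December 2033.

December 16, 2033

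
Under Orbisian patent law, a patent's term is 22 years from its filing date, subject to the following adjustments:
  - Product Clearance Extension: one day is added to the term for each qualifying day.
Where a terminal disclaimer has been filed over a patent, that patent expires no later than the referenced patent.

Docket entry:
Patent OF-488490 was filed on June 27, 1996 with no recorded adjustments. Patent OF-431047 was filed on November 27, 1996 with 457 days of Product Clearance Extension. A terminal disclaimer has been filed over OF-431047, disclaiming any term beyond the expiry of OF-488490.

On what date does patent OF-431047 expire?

2018-06-27

Natural term of OF-431047:
  Base: filing + 22 years → 27 November 2018.
  Product Clearance Extension: +457 days → 27 February 2020.
Expiry of referenced patent OF-488490:
  Base: filing + 22 years → 27 June 2018.
Terminal disclaimer: OF-431047 expires on the earlier of 27 February 2020 and 27 June 2018.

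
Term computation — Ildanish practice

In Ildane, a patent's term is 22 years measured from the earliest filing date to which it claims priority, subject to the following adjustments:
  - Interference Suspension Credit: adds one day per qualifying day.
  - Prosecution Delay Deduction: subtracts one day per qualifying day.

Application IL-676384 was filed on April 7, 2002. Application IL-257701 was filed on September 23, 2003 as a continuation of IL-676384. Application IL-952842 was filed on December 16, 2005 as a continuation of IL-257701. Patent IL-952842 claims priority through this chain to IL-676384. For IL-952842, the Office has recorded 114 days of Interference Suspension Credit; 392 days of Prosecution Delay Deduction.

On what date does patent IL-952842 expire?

July 4, 2023

Earliest priority filing: 7 April 2002.
Base term: 7 April 2002 + 22 years → 7 April 2024.
Interference Suspension Credit: +114 days → 30 July 2024.
Prosecution Delay Deduction: −392 days → 4 July 2023.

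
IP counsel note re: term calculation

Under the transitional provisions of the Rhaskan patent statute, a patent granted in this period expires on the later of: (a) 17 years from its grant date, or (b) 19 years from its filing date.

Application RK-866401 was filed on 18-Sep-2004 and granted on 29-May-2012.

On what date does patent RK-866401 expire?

2029-05-29

(a) grant + 17 years → 29 May 2029.
(b) filing + 19 years → 18 September 2023.
Later of the two: 29 May 2029.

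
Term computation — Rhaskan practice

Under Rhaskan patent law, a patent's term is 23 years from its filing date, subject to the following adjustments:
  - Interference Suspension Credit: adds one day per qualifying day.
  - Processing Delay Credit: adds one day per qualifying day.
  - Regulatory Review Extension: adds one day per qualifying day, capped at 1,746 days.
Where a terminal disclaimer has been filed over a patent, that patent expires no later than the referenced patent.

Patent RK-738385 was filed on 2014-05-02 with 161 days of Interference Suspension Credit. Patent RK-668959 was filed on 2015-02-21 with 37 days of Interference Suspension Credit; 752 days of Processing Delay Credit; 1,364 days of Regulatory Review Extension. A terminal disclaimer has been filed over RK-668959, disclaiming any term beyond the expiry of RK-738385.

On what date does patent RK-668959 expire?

2037-10-10

Natural term of RK-668959:
  Base: filing + 23 years → 21 February 2038.
  Interference Suspension Credit: +37 days → 30 March 2038.
  Processing Delay Credit: +752 days → 20 April 2040.
  Regulatory Review Extension: 1364 days (within the 1746-day cap) → +1364 days → 14 January 2044.
Expiry of referenced patent RK-738385:
  Base: filing + 23 years → 2 May 2037.
  Interference Suspension Credit: +161 days → 10 October 2037.
Terminal disclaimer: RK-668959 expires on the earlier of 14 January 2044 and 10 October 2037.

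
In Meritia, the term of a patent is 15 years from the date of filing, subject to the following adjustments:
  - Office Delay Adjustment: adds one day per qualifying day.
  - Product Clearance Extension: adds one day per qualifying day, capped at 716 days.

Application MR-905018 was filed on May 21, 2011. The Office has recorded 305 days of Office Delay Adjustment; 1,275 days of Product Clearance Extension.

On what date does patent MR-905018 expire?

March 7, 2029

Base term: filing date + 15 years → 21 May 2026.
Office Delay Adjustment: +305 days → 22 March 2027.
Product Clearance Extension: 1275 days claimed exceeds the 716-day cap, so +716 days → 7 March 2029.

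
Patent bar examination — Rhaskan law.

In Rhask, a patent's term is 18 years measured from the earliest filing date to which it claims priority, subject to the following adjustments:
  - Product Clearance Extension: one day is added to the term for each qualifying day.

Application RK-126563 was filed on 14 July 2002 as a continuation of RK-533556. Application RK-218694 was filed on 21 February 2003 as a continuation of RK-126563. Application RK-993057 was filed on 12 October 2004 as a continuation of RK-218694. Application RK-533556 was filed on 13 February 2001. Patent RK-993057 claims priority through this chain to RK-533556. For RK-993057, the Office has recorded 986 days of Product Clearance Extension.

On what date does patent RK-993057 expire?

Earliest priority filing: 13 February 2001.
Base term: 13 February 2001 + 18 years → 13 February 2019.
Product Clearance Extension: +986 days → 26 October 2021.

2021-10-26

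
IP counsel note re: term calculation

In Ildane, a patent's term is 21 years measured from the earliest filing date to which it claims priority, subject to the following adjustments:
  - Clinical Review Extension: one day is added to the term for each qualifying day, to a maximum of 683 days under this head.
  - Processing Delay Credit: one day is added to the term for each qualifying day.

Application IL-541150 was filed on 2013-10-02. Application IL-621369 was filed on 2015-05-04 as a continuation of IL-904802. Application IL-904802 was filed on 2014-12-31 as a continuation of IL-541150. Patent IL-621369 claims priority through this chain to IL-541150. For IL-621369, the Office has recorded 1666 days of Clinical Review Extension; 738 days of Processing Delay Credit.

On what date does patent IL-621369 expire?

Earliest priority filing: 2 October 2013.
Base term: 2 October 2013 + 21 years → 2 October 2034.
Clinical Review Extension: 1666 days claimed exceeds the 683-day cap, so +683 days → 15 August 2036.
Processing Delay Credit: +738 days → 23 August 2038.

2038-08-23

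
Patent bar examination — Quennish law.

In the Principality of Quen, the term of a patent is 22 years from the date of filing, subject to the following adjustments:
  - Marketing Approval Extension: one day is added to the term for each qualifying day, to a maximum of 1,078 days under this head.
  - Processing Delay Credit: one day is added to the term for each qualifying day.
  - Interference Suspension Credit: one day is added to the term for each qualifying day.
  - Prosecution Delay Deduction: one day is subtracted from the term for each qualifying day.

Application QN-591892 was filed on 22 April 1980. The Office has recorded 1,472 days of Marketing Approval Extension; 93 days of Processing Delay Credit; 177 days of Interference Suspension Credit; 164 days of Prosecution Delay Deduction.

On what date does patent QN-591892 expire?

Base term: filing date + 22 years → 22 April 2002.
Marketing Approval Extension: 1472 days claimed exceeds the 1078-day cap, so +1078 days → 4 April 2005.
Processing Delay Credit: +93 days → 6 July 2005.
Interference Suspension Credit: +177 days → 30 December 2005.
Prosecution Delay Deduction: −164 days → 19 July 2005.

2005-07-19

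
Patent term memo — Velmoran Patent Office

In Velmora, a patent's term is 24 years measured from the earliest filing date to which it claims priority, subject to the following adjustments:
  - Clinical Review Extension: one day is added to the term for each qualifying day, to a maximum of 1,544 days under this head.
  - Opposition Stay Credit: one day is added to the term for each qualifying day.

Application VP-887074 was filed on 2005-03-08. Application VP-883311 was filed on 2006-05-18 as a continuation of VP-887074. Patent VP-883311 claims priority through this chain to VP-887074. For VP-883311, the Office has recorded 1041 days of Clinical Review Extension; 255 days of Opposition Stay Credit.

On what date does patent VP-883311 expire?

Earliest priority filing: 8 March 2005.
Base term: 8 March 2005 + 24 years → 8 March 2029.
Clinical Review Extension: 1041 days (within the 1544-day cap) → +1041 days → 13 January 2032.
Opposition Stay Credit: +255 days → 24 September 2032.

2032-09-24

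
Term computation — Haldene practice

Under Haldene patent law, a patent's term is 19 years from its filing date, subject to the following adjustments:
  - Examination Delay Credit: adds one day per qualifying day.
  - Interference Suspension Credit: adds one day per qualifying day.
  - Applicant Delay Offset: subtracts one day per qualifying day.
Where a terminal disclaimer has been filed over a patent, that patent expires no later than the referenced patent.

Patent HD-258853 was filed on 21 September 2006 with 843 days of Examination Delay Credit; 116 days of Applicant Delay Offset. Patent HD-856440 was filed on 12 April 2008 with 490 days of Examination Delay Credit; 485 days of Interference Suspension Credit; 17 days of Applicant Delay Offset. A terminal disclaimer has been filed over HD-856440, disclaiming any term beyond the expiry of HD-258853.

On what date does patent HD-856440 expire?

2027-09-18

Natural term of HD-856440:
  Base: filing + 19 years → 12 April 2027.
  Examination Delay Credit: +490 days → 14 August 2028.
  Interference Suspension Credit: +485 days → 12 December 2029.
  Applicant Delay Offset: −17 days → 25 November 2029.
Expiry of referenced patent HD-258853:
  Base: filing + 19 years → 21 September 2025.
  Examination Delay Credit: +843 days → 12 January 2028.
  Applicant Delay Offset: −116 days → 18 September 2027.
Terminal disclaimer: HD-856440 expires on the earlier of 25 November 2029 and 18 September 2027.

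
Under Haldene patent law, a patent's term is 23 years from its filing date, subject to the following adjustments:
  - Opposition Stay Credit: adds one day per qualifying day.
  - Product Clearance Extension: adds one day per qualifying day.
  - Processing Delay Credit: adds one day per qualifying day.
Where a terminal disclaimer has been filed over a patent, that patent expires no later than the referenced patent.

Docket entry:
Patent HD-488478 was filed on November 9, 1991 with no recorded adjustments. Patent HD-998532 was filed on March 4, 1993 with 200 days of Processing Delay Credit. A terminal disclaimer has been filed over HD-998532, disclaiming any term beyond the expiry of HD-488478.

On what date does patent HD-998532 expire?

Natural term of HD-998532:
  Base: filing + 23 years → 4 March 2016.
  Processing Delay Credit: +200 days → 20 September 2016.
Expiry of referenced patent HD-488478:
  Base: filing + 23 years → 9 November 2014.
Terminal disclaimer: HD-998532 expires on the earlier of 20 September 2016 and 9 November 2014.

2014-11-09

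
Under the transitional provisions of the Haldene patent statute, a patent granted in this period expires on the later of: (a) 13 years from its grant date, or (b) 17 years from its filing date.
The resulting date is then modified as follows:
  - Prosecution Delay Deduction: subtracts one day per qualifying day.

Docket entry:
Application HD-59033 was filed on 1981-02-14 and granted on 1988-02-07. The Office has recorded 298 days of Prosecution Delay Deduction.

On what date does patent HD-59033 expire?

April 15, 2000

(a) grant + 13 years → 7 February 2001.
(b) filing + 17 years → 14 February 1998.
Later of the two: 7 February 2001.
Prosecution Delay Deduction: −298 days → 15 April 2000.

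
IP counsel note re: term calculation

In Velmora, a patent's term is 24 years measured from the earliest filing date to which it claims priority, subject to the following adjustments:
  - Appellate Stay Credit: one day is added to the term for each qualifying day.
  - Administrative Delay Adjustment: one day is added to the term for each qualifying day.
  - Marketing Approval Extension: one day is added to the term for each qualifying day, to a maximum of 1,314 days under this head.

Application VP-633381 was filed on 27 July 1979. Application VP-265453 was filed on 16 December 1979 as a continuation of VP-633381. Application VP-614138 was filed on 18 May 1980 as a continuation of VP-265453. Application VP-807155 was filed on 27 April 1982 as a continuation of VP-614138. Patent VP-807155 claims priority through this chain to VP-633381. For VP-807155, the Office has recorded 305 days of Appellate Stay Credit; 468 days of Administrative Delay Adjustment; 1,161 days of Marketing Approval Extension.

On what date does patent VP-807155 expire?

2008-11-11

Earliest priority filing: 27 July 1979.
Base term: 27 July 1979 + 24 years → 27 July 2003.
Appellate Stay Credit: +305 days → 27 May 2004.
Administrative Delay Adjustment: +468 days → 7 September 2005.
Marketing Approval Extension: 1161 days (within the 1314-day cap) → +1161 days → 11 November 2008.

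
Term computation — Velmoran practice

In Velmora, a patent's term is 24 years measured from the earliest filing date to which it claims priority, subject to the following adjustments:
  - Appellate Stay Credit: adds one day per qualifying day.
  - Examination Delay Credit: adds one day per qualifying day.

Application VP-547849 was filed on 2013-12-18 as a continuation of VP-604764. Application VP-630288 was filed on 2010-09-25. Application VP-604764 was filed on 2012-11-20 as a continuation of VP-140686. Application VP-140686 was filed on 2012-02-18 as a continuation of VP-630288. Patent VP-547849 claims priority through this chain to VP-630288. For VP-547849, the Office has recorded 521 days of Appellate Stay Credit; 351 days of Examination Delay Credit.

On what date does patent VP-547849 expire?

Earliest priority filing: 25 September 2010.
Base term: 25 September 2010 + 24 years → 25 September 2034.
Appellate Stay Credit: +521 days → 28 February 2036.
Examination Delay Credit: +351 days → 13 February 2037.

2037-02-13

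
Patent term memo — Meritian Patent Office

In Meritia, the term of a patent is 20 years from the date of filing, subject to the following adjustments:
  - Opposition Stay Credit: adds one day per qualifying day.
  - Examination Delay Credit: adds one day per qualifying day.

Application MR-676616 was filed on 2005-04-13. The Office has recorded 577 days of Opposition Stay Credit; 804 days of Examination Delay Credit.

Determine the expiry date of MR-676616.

Base term: filing date + 20 years → 13 April 2025.
Opposition Stay Credit: +577 days → 11 November 2026.
Examination Delay Credit: +804 days → 23 January 2029.

2029-01-23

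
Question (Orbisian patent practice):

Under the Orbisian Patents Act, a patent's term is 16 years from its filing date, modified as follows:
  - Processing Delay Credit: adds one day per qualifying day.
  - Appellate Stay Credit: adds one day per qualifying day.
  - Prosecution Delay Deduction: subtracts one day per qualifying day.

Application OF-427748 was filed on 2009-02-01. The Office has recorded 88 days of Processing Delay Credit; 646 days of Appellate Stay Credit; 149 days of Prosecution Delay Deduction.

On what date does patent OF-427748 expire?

Base term: filing date + 16 years → 1 February 2025.
Processing Delay Credit: +88 days → 30 April 2025.
Appellate Stay Credit: +646 days → 5 February 2027.
Prosecution Delay Deduction: −149 days → 9 September 2026.

2026-09-09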